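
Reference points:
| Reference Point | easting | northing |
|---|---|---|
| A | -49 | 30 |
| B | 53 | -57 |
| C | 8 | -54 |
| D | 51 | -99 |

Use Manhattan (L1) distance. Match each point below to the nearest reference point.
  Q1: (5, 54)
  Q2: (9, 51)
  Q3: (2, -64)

Q1→A; Q2→A; Q3→C

Q1 at (5, 54):
  A: |-54| + |-24| = 54 + 24 = 78
  B: |48| + |-111| = 48 + 111 = 159
  C: |3| + |-108| = 3 + 108 = 111
  D: |46| + |-153| = 46 + 153 = 199
  → nearest: A (78)
Q2 at (9, 51):
  A: |-58| + |-21| = 58 + 21 = 79
  B: |44| + |-108| = 44 + 108 = 152
  C: |-1| + |-105| = 1 + 105 = 106
  D: |42| + |-150| = 42 + 150 = 192
  → nearest: A (79)
Q3 at (2, -64):
  A: |-51| + |94| = 51 + 94 = 145
  B: |51| + |7| = 51 + 7 = 58
  C: |6| + |10| = 6 + 10 = 16
  D: |49| + |-35| = 49 + 35 = 84
  → nearest: C (16)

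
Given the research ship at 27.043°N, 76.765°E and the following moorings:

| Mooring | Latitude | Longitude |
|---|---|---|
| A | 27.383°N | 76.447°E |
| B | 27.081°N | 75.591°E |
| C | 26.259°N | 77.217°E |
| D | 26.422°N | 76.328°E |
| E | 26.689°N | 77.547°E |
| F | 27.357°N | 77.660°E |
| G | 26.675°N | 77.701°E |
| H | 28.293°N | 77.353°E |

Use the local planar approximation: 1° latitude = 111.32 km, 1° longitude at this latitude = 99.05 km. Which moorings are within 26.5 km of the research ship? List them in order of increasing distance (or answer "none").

Distances from 27.043°N, 76.765°E:
A: √((0.340·111.32)² + (-0.318·99.05)²) = √(1432.53166 + 992.11770) = 49.241 km
B: √((0.038·111.32)² + (-1.174·99.05)²) = √(17.89425 + 13522.13145) = 116.362 km
C: √((-0.784·111.32)² + (0.452·99.05)²) = √(7616.90468 + 2004.40662) = 98.088 km
D: √((-0.621·111.32)² + (-0.437·99.05)²) = √(4778.91819 + 1873.57824) = 81.563 km
E: √((-0.354·111.32)² + (0.782·99.05)²) = √(1552.93372 + 5999.60234) = 86.905 km
F: √((0.314·111.32)² + (0.895·99.05)²) = √(1221.81567 + 7858.77818) = 95.292 km
G: √((-0.368·111.32)² + (0.936·99.05)²) = √(1678.19349 + 8595.29244) = 101.358 km
H: √((1.250·111.32)² + (0.588·99.05)²) = √(19362.72250 + 3392.06067) = 150.847 km
Threshold 26.5 km: none within range.

none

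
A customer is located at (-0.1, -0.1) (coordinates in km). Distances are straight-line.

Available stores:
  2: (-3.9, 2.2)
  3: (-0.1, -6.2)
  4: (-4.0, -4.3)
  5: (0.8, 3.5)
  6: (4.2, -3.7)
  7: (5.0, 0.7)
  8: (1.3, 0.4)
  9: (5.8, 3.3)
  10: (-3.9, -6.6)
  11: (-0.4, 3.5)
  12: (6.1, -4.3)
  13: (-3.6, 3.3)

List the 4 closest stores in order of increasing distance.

8, 11, 5, 2

Distances from (-0.1, -0.1):
2: √((-3.8)² + (2.3)²) = √(14.4400 + 5.2900) = 4.44 km
3: √((0.0)² + (-6.1)²) = √(0.0000 + 37.2100) = 6.10 km
4: √((-3.9)² + (-4.2)²) = √(15.2100 + 17.6400) = 5.73 km
5: √((0.9)² + (3.6)²) = √(0.8100 + 12.9600) = 3.71 km
6: √((4.3)² + (-3.6)²) = √(18.4900 + 12.9600) = 5.61 km
7: √((5.1)² + (0.8)²) = √(26.0100 + 0.6400) = 5.16 km
8: √((1.4)² + (0.5)²) = √(1.9600 + 0.2500) = 1.49 km
9: √((5.9)² + (3.4)²) = √(34.8100 + 11.5600) = 6.81 km
10: √((-3.8)² + (-6.5)²) = √(14.4400 + 42.2500) = 7.53 km
11: √((-0.3)² + (3.6)²) = √(0.0900 + 12.9600) = 3.61 km
12: √((6.2)² + (-4.2)²) = √(38.4400 + 17.6400) = 7.49 km
13: √((-3.5)² + (3.4)²) = √(12.2500 + 11.5600) = 4.88 km
Sorted: 8 (1.49 km) < 11 (3.61 km) < 5 (3.71 km) < 2 (4.44 km) < 13 (4.88 km) < 7 (5.16 km) < …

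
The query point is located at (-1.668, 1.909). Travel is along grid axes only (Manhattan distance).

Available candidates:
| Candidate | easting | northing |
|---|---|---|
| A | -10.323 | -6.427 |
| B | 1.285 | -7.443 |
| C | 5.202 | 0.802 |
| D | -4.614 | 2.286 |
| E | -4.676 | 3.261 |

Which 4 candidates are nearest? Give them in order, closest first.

D, E, C, B

Distances from (-1.668, 1.909):
A: |-8.655| + |-8.336| = 8.655 + 8.336 = 16.991
B: |2.953| + |-9.352| = 2.953 + 9.352 = 12.305
C: |6.870| + |-1.107| = 6.870 + 1.107 = 7.977
D: |-2.946| + |0.377| = 2.946 + 0.377 = 3.323
E: |-3.008| + |1.352| = 3.008 + 1.352 = 4.360
Sorted: D (3.323) < E (4.360) < C (7.977) < B (12.305) < A (16.991)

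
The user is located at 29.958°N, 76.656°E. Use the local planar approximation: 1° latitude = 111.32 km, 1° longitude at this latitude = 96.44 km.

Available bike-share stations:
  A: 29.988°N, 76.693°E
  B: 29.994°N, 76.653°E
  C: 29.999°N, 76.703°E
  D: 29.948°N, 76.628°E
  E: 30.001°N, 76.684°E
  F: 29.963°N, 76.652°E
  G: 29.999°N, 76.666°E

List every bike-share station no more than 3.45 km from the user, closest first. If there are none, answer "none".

F, D

Distances from 29.958°N, 76.656°E:
A: √((0.030·111.32)² + (0.037·96.44)²) = √(11.15293 + 12.73262) = 4.887 km
B: √((0.036·111.32)² + (-0.003·96.44)²) = √(16.06022 + 0.08371) = 4.018 km
C: √((0.041·111.32)² + (0.047·96.44)²) = √(20.83119 + 20.54519) = 6.432 km
D: √((-0.010·111.32)² + (-0.028·96.44)²) = √(1.23921 + 7.29173) = 2.921 km
E: √((0.043·111.32)² + (0.028·96.44)²) = √(22.91307 + 7.29173) = 5.496 km
F: √((0.005·111.32)² + (-0.004·96.44)²) = √(0.30980 + 0.14881) = 0.677 km
G: √((0.041·111.32)² + (0.010·96.44)²) = √(20.83119 + 0.93007) = 4.665 km
Threshold 3.45 km: F (0.677 km), D (2.921 km) are within range.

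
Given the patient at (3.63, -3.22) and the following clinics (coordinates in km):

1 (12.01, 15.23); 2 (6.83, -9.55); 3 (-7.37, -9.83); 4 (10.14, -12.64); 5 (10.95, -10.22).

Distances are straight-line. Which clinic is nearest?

2

Distances from (3.63, -3.22):
1: √((8.38)² + (18.45)²) = √(70.2244 + 340.4025) = 20.26 km
2: √((3.20)² + (-6.33)²) = √(10.2400 + 40.0689) = 7.09 km
3: √((-11.00)² + (-6.61)²) = √(121.0000 + 43.6921) = 12.83 km
4: √((6.51)² + (-9.42)²) = √(42.3801 + 88.7364) = 11.45 km
5: √((7.32)² + (-7.00)²) = √(53.5824 + 49.0000) = 10.13 km
Minimum: 2 at 7.09 km.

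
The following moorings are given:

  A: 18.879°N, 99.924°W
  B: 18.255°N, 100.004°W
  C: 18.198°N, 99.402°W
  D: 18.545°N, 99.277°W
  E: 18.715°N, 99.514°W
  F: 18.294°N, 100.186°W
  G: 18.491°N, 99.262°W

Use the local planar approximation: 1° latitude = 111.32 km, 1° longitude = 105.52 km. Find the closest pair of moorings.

D and G

Pairwise distances:
D–G: 6.216 km
B–F: 19.689 km
D–E: 31.362 km
C–G: 35.806 km
E–G: 36.454 km
C–D: 40.818 km
A–E: 46.957 km
C–E: 58.753 km
B–C: 63.839 km
A–B: 69.975 km
A–F: 70.748 km
B–E: 72.771 km
A–D: 77.739 km
A–G: 82.129 km
B–G: 82.586 km
B–D: 83.229 km
C–F: 83.415 km
E–F: 84.997 km
A–C: 93.707 km
D–F: 99.905 km
F–G: 99.936 km
Closest pair: D–G at 6.216 km.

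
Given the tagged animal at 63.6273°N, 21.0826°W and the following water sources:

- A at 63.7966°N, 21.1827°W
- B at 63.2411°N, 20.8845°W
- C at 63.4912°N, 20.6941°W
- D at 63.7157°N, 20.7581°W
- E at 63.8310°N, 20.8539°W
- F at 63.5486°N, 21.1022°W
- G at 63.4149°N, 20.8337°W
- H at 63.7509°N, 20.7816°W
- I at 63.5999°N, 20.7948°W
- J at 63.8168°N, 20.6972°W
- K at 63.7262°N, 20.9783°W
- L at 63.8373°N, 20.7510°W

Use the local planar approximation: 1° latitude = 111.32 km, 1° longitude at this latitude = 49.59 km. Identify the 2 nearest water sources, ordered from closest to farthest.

F, K

Distances from 63.6273°N, 21.0826°W:
A: √((0.1693·111.32)² + (-0.1001·49.59)²) = √(355.189658 + 24.640889) = 19.4892 km
B: √((-0.3862·111.32)² + (0.1981·49.59)²) = √(1848.293492 + 96.506634) = 44.0999 km
C: √((-0.1361·111.32)² + (0.3885·49.59)²) = √(229.542256 + 371.167774) = 24.5094 km
D: √((0.0884·111.32)² + (0.3245·49.59)²) = √(96.839140 + 258.951016) = 18.8624 km
E: √((0.2037·111.32)² + (0.2287·49.59)²) = √(514.195715 + 128.623566) = 25.3539 km
F: √((-0.0787·111.32)² + (-0.0196·49.59)²) = √(76.753088 + 0.944714) = 8.8146 km
G: √((-0.2124·111.32)² + (0.2489·49.59)²) = √(559.056138 + 152.348439) = 26.6722 km
H: √((0.1236·111.32)² + (0.3010·49.59)²) = √(189.314264 + 222.803089) = 20.3007 km
I: √((-0.0274·111.32)² + (0.2878·49.59)²) = √(9.303525 + 203.690041) = 14.5943 km
J: √((0.1895·111.32)² + (0.3854·49.59)²) = √(445.004932 + 365.268009) = 28.4653 km
K: √((0.0989·111.32)² + (0.1043·49.59)²) = √(121.210147 + 26.752036) = 12.1640 km
L: √((0.2100·111.32)² + (0.3316·49.59)²) = √(546.493480 + 270.406583) = 28.5815 km
Sorted: F (8.8146 km) < K (12.1640 km) < I (14.5943 km) < D (18.8624 km) < …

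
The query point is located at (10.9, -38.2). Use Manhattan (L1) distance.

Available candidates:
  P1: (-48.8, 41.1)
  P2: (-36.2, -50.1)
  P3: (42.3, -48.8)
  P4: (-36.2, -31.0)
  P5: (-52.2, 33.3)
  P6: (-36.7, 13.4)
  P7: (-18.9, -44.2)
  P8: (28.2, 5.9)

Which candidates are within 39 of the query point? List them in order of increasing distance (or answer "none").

P7

Distances from (10.9, -38.2):
P1: 139.0
P2: 59.0
P3: 42.0
P4: 54.3
P5: 134.6
P6: 99.2
P7: 35.8
P8: 61.4
Threshold 39: P7 (35.8) is within range.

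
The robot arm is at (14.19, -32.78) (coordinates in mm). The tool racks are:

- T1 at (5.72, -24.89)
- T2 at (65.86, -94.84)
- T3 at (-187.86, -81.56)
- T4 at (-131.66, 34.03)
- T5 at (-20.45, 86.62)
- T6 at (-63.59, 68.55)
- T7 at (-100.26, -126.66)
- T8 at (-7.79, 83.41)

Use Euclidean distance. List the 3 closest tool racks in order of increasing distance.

T1, T2, T8

Distances from (14.19, -32.78):
T1: √((-8.47)² + (7.89)²) = √(71.7409 + 62.2521) = 11.58 mm
T2: √((51.67)² + (-62.06)²) = √(2669.7889 + 3851.4436) = 80.75 mm
T3: √((-202.05)² + (-48.78)²) = √(40824.2025 + 2379.4884) = 207.85 mm
T4: √((-145.85)² + (66.81)²) = √(21272.2225 + 4463.5761) = 160.42 mm
T5: √((-34.64)² + (119.40)²) = √(1199.9296 + 14256.3600) = 124.32 mm
T6: √((-77.78)² + (101.33)²) = √(6049.7284 + 10267.7689) = 127.74 mm
T7: √((-114.45)² + (-93.88)²) = √(13098.8025 + 8813.4544) = 148.03 mm
T8: √((-21.98)² + (116.19)²) = √(483.1204 + 13500.1161) = 118.25 mm
Sorted: T1 (11.58 mm) < T2 (80.75 mm) < T8 (118.25 mm) < T5 (124.32 mm) < T6 (127.74 mm) < …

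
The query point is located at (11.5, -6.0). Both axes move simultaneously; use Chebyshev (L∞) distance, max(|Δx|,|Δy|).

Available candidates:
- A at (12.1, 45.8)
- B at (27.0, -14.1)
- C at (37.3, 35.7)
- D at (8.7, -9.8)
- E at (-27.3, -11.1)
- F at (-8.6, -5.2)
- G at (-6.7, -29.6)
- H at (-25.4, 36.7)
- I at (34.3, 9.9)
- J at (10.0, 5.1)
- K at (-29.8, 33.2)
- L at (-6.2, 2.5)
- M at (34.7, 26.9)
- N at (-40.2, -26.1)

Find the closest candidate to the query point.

Distances from (11.5, -6.0):
A: 51.8
B: 15.5
C: 41.7
D: 3.8
E: 38.8
F: 20.1
G: 23.6
H: 42.7
I: 22.8
J: 11.1
K: 41.3
L: 17.7
M: 32.9
N: 51.7
Minimum: D at 3.8.

D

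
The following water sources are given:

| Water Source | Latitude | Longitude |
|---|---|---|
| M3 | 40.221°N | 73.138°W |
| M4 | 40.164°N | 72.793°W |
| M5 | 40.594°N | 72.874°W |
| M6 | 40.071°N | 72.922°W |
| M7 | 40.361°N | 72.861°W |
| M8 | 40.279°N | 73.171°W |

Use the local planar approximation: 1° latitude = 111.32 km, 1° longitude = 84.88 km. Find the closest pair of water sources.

Pairwise distances:
M3–M4: 29.963 km
M3–M5: 47.183 km
M3–M6: 24.798 km
M3–M7: 28.208 km
M3–M8: 7.038 km
M4–M5: 48.359 km
M4–M6: 15.069 km
M4–M7: 22.677 km
M4–M8: 34.544 km
M5–M6: 58.363 km
M5–M7: 25.961 km
M5–M8: 43.187 km
M6–M7: 32.695 km
M6–M8: 31.350 km
M7–M8: 27.851 km
Closest pair: M3–M8 at 7.038 km.

M3 and M8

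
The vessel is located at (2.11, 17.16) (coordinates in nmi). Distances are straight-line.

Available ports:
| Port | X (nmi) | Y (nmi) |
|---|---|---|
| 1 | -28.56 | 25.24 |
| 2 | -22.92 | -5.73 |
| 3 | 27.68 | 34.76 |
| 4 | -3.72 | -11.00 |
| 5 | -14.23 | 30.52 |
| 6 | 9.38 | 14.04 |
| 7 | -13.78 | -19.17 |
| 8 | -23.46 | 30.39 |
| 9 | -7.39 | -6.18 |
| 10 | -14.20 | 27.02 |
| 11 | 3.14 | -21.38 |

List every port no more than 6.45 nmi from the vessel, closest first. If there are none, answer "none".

Distances from (2.11, 17.16):
1: 31.72 nmi
2: 33.92 nmi
3: 31.04 nmi
4: 28.76 nmi
5: 21.11 nmi
6: 7.91 nmi
7: 39.65 nmi
8: 28.79 nmi
9: 25.20 nmi
10: 19.06 nmi
11: 38.55 nmi
Threshold 6.45 nmi: none within range.

none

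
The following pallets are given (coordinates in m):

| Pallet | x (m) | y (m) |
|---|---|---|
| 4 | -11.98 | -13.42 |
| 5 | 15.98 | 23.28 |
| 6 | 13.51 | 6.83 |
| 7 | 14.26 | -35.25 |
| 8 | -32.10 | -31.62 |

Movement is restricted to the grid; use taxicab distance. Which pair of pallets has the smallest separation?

Pairwise distances:
4–5: 64.66 m
4–6: 45.74 m
4–7: 48.07 m
4–8: 38.32 m
5–6: 18.92 m
5–7: 60.25 m
5–8: 102.98 m
6–7: 42.83 m
6–8: 84.06 m
7–8: 49.99 m
Closest pair: 5–6 at 18.92 m.

5 and 6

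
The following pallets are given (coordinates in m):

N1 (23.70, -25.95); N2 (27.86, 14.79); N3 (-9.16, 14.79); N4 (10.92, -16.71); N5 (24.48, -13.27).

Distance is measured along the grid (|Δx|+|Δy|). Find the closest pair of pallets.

N1 and N5

Pairwise distances:
N1–N2: 44.90 m
N1–N3: 73.60 m
N1–N4: 22.02 m
N1–N5: 13.46 m
N2–N3: 37.02 m
N2–N4: 48.44 m
N2–N5: 31.44 m
N3–N4: 51.58 m
N3–N5: 61.70 m
N4–N5: 17.00 m
Closest pair: N1–N5 at 13.46 m.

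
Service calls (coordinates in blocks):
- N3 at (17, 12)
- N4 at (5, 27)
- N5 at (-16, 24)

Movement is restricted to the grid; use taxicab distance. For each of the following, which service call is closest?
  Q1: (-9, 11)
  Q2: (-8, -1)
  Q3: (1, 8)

Q1 at (-9, 11):
  N3: |26| + |1| = 26 + 1 = 27 blocks
  N4: |14| + |16| = 14 + 16 = 30 blocks
  N5: |-7| + |13| = 7 + 13 = 20 blocks
  → nearest: N5 (20 blocks)
Q2 at (-8, -1):
  N3: |25| + |13| = 25 + 13 = 38 blocks
  N4: |13| + |28| = 13 + 28 = 41 blocks
  N5: |-8| + |25| = 8 + 25 = 33 blocks
  → nearest: N5 (33 blocks)
Q3 at (1, 8):
  N3: |16| + |4| = 16 + 4 = 20 blocks
  N4: |4| + |19| = 4 + 19 = 23 blocks
  N5: |-17| + |16| = 17 + 16 = 33 blocks
  → nearest: N3 (20 blocks)

Q1→N5; Q2→N5; Q3→N3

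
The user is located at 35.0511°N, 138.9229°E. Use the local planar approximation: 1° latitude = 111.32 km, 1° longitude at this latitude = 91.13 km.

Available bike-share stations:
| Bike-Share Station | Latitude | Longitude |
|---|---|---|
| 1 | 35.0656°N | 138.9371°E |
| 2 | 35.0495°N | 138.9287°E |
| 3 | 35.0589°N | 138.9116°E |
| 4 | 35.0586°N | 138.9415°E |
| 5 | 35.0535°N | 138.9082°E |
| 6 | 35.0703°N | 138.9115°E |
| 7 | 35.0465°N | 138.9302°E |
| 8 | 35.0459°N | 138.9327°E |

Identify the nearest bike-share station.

Distances from 35.0511°N, 138.9229°E:
1: √((0.0145·111.32)² + (0.0142·91.13)²) = √(2.605448 + 1.674555) = 2.0688 km
2: √((-0.0016·111.32)² + (0.0058·91.13)²) = √(0.031724 + 0.279369) = 0.5578 km
3: √((0.0078·111.32)² + (-0.0113·91.13)²) = √(0.753938 + 1.060424) = 1.3470 km
4: √((0.0075·111.32)² + (0.0186·91.13)²) = √(0.697058 + 2.873086) = 1.8895 km
5: √((0.0024·111.32)² + (-0.0147·91.13)²) = √(0.071379 + 1.794558) = 1.3660 km
6: √((0.0192·111.32)² + (-0.0114·91.13)²) = √(4.568239 + 1.079276) = 2.3765 km
7: √((-0.0046·111.32)² + (0.0073·91.13)²) = √(0.262218 + 0.442556) = 0.8395 km
8: √((-0.0052·111.32)² + (0.0098·91.13)²) = √(0.335084 + 0.797581) = 1.0643 km
Minimum: 2 at 0.5578 km.

2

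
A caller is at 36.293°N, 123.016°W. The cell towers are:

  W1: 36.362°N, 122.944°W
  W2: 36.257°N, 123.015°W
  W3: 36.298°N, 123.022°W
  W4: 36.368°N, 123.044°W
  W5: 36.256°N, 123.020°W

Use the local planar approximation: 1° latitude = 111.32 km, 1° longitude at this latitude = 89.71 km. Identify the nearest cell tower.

Distances from 36.293°N, 123.016°W:
W1: √((0.069·111.32)² + (0.072·89.71)²) = √(58.99899 + 41.72023) = 10.036 km
W2: √((-0.036·111.32)² + (0.001·89.71)²) = √(16.06022 + 0.00805) = 4.009 km
W3: √((0.005·111.32)² + (-0.006·89.71)²) = √(0.30980 + 0.28972) = 0.774 km
W4: √((0.075·111.32)² + (-0.028·89.71)²) = √(69.70580 + 6.30954) = 8.719 km
W5: √((-0.037·111.32)² + (-0.004·89.71)²) = √(16.96484 + 0.12877) = 4.134 km
Minimum: W3 at 0.774 km.

W3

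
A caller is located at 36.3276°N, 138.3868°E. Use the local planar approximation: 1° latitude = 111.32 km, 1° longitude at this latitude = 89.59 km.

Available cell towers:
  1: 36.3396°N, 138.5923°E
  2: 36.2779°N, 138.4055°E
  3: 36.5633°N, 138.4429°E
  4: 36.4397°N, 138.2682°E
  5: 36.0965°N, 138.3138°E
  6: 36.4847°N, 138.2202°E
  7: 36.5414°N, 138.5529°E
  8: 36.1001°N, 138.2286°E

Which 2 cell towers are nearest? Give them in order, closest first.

2, 4

Distances from 36.3276°N, 138.3868°E:
1: √((0.0120·111.32)² + (0.2055·89.59)²) = √(1.784469 + 338.955531) = 18.4591 km
2: √((-0.0497·111.32)² + (0.0187·89.59)²) = √(30.609707 + 2.806741) = 5.7807 km
3: √((0.2357·111.32)² + (0.0561·89.59)²) = √(688.439151 + 25.260666) = 26.7152 km
4: √((0.1121·111.32)² + (-0.1186·89.59)²) = √(155.724742 + 112.898573) = 16.3897 km
5: √((-0.2311·111.32)² + (-0.0730·89.59)²) = √(661.829752 + 42.772516) = 26.5443 km
6: √((0.1571·111.32)² + (-0.1666·89.59)²) = √(305.843155 + 222.776341) = 22.9917 km
7: √((0.2138·111.32)² + (0.1661·89.59)²) = √(566.450282 + 221.441155) = 28.0694 km
8: √((-0.2275·111.32)² + (-0.1582·89.59)²) = √(641.370820 + 200.877841) = 29.0215 km
Sorted: 2 (5.7807 km) < 4 (16.3897 km) < 1 (18.4591 km) < 6 (22.9917 km) < …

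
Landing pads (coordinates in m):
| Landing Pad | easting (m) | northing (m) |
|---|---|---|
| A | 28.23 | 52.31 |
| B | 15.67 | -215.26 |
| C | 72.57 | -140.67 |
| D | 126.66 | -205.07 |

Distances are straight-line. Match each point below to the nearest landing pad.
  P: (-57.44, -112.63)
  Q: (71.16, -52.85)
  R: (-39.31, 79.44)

P at (-57.44, -112.63):
  A: 185.86 m
  B: 126.01 m
  C: 133.00 m
  D: 206.00 m
  → nearest: B (126.01 m)
Q at (71.16, -52.85):
  A: 113.59 m
  B: 171.63 m
  C: 87.83 m
  D: 162.02 m
  → nearest: C (87.83 m)
R at (-39.31, 79.44):
  A: 72.79 m
  B: 299.78 m
  C: 246.91 m
  D: 329.38 m
  → nearest: A (72.79 m)

P→B; Q→C; R→A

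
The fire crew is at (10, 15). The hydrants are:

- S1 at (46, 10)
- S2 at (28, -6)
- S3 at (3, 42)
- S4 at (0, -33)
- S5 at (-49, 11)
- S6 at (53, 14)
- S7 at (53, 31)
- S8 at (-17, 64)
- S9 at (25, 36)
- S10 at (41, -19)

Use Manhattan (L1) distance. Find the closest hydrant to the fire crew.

S3

Distances from (10, 15):
S1: |36| + |-5| = 36 + 5 = 41
S2: |18| + |-21| = 18 + 21 = 39
S3: |-7| + |27| = 7 + 27 = 34
S4: |-10| + |-48| = 10 + 48 = 58
S5: |-59| + |-4| = 59 + 4 = 63
S6: |43| + |-1| = 43 + 1 = 44
S7: |43| + |16| = 43 + 16 = 59
S8: |-27| + |49| = 27 + 49 = 76
S9: |15| + |21| = 15 + 21 = 36
S10: |31| + |-34| = 31 + 34 = 65
Minimum: S3 at 34.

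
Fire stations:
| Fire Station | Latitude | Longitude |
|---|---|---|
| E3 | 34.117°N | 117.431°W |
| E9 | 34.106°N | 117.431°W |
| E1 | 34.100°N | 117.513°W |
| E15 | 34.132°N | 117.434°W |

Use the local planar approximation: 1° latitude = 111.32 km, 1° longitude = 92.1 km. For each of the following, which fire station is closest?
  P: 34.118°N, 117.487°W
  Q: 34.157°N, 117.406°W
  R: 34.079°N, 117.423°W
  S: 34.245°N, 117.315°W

P at 34.118°N, 117.487°W:
  E3: √((-0.001·111.32)² + (0.056·92.1)²) = √(0.01239 + 26.60084) = 5.159 km
  E9: √((-0.012·111.32)² + (0.056·92.1)²) = √(1.78447 + 26.60084) = 5.328 km
  E1: √((-0.018·111.32)² + (-0.026·92.1)²) = √(4.01505 + 5.73411) = 3.122 km
  E15: √((0.014·111.32)² + (0.053·92.1)²) = √(2.42886 + 23.82709) = 5.124 km
  → nearest: E1 (3.122 km)
Q at 34.157°N, 117.406°W:
  E3: √((-0.040·111.32)² + (-0.025·92.1)²) = √(19.82743 + 5.30151) = 5.013 km
  E9: √((-0.051·111.32)² + (-0.025·92.1)²) = √(32.23196 + 5.30151) = 6.126 km
  E1: √((-0.057·111.32)² + (-0.107·92.1)²) = √(40.26207 + 97.11511) = 11.721 km
  E15: √((-0.025·111.32)² + (-0.028·92.1)²) = √(7.74509 + 6.65021) = 3.794 km
  → nearest: E15 (3.794 km)
R at 34.079°N, 117.423°W:
  E3: √((0.038·111.32)² + (-0.008·92.1)²) = √(17.89425 + 0.54287) = 4.294 km
  E9: √((0.027·111.32)² + (-0.008·92.1)²) = √(9.03387 + 0.54287) = 3.095 km
  E1: √((0.021·111.32)² + (-0.090·92.1)²) = √(5.46493 + 68.70752) = 8.612 km
  E15: √((0.053·111.32)² + (-0.011·92.1)²) = √(34.80953 + 1.02637) = 5.986 km
  → nearest: E9 (3.095 km)
S at 34.245°N, 117.315°W:
  E3: √((-0.128·111.32)² + (-0.116·92.1)²) = √(203.03286 + 114.13931) = 17.809 km
  E9: √((-0.139·111.32)² + (-0.116·92.1)²) = √(239.42858 + 114.13931) = 18.803 km
  E1: √((-0.145·111.32)² + (-0.198·92.1)²) = √(260.54479 + 332.54440) = 24.353 km
  E15: √((-0.113·111.32)² + (-0.119·92.1)²) = √(158.23527 + 120.11941) = 16.684 km
  → nearest: E15 (16.684 km)

P→E1; Q→E15; R→E9; S→E15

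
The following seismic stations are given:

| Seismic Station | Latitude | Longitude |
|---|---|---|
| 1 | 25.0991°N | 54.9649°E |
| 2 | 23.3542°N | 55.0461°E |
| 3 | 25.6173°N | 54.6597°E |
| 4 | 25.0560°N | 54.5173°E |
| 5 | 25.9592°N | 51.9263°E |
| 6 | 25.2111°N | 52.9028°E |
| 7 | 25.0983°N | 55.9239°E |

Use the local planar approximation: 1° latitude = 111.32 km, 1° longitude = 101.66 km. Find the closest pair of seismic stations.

Pairwise distances:
1–2: √((-1.7449·111.32)² + (0.0812·101.66)²) = √(37730.058678 + 68.141591) = 194.4176 km
1–3: √((0.5182·111.32)² + (-0.3052·101.66)²) = √(3327.677365 + 962.651893) = 65.5006 km
1–4: √((-0.0431·111.32)² + (-0.4476·101.66)²) = √(23.019768 + 2070.524465) = 45.7553 km
1–5: √((0.8601·111.32)² + (-3.0386·101.66)²) = √(9167.360091 + 95421.728169) = 323.4024 km
1–6: √((0.1120·111.32)² + (-2.0621·101.66)²) = √(155.447034 + 43946.030746) = 210.0035 km
1–7: √((-0.0008·111.32)² + (0.9590·101.66)²) = √(0.007931 + 9504.678365) = 97.4920 km
2–3: √((2.2631·111.32)² + (-0.3864·101.66)²) = √(63467.864310 + 1543.030271) = 254.9723 km
2–4: √((1.7018·111.32)² + (-0.5288·101.66)²) = √(35889.171598 + 2889.901921) = 196.9240 km
2–5: √((2.6050·111.32)² + (-3.1198·101.66)²) = √(84093.388130 + 100589.747551) = 429.7478 km
2–6: √((1.8569·111.32)² + (-2.1433·101.66)²) = √(42729.068749 + 47475.127379) = 300.3401 km
2–7: √((1.7441·111.32)² + (0.8778·101.66)²) = √(37695.469730 + 7963.268583) = 213.6791 km
3–4: √((-0.5613·111.32)² + (-0.1424·101.66)²) = √(3904.239759 + 209.565694) = 64.1390 km
3–5: √((0.3419·111.32)² + (-2.7334·101.66)²) = √(1448.587045 + 77215.873884) = 280.4719 km
3–6: √((-0.4062·111.32)² + (-1.7569·101.66)²) = √(2044.684164 + 31900.265410) = 184.2416 km
3–7: √((-0.5190·111.32)² + (1.2642·101.66)²) = √(3337.959869 + 16517.023349) = 140.9077 km
4–5: √((0.9032·111.32)² + (-2.5910·101.66)²) = √(10109.140980 + 69380.118409) = 281.9384 km
4–6: √((0.1551·111.32)² + (-1.6145·101.66)²) = √(298.105501 + 26938.679878) = 165.0357 km
4–7: √((0.0423·111.32)² + (1.4066·101.66)²) = √(22.173136 + 20447.557441) = 143.0725 km
5–6: √((-0.7481·111.32)² + (0.9765·101.66)²) = √(6935.307230 + 9854.729456) = 129.5764 km
5–7: √((-0.8609·111.32)² + (3.9976·101.66)²) = √(9184.421593 + 165157.721821) = 417.5430 km
6–7: √((-0.1128·111.32)² + (3.0211·101.66)²) = √(157.675637 + 94325.781596) = 307.3816 km
Closest pair: 1–4 at 45.7553 km.

1 and 4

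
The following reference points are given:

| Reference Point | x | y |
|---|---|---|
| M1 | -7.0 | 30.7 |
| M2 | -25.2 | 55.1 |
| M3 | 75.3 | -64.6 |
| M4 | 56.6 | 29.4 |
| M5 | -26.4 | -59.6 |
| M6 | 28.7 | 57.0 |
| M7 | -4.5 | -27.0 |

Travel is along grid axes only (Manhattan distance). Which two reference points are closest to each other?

Pairwise distances:
M1–M2: 42.6
M1–M3: 177.6
M1–M4: 64.9
M1–M5: 109.7
M1–M6: 62.0
M1–M7: 60.2
M2–M3: 220.2
M2–M4: 107.5
M2–M5: 115.9
M2–M6: 55.8
M2–M7: 102.8
M3–M4: 112.7
M3–M5: 106.7
M3–M6: 168.2
M3–M7: 117.4
M4–M5: 172.0
M4–M6: 55.5
M4–M7: 117.5
M5–M6: 171.7
M5–M7: 54.5
M6–M7: 117.2
Closest pair: M1–M2 at 42.6.

M1 and M2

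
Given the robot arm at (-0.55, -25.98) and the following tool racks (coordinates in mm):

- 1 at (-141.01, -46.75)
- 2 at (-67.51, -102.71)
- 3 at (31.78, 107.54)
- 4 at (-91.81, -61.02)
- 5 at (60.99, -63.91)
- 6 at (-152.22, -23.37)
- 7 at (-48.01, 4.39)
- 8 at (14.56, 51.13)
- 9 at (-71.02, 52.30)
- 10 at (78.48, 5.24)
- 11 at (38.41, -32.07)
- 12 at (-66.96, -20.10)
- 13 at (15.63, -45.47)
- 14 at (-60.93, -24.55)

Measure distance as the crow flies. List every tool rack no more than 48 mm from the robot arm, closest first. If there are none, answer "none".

13, 11

Distances from (-0.55, -25.98):
1: √((-140.46)² + (-20.77)²) = √(19729.0116 + 431.3929) = 141.99 mm
2: √((-66.96)² + (-76.73)²) = √(4483.6416 + 5887.4929) = 101.84 mm
3: √((32.33)² + (133.52)²) = √(1045.2289 + 17827.5904) = 137.38 mm
4: √((-91.26)² + (-35.04)²) = √(8328.3876 + 1227.8016) = 97.76 mm
5: √((61.54)² + (-37.93)²) = √(3787.1716 + 1438.6849) = 72.29 mm
6: √((-151.67)² + (2.61)²) = √(23003.7889 + 6.8121) = 151.69 mm
7: √((-47.46)² + (30.37)²) = √(2252.4516 + 922.3369) = 56.35 mm
8: √((15.11)² + (77.11)²) = √(228.3121 + 5945.9521) = 78.58 mm
9: √((-70.47)² + (78.28)²) = √(4966.0209 + 6127.7584) = 105.33 mm
10: √((79.03)² + (31.22)²) = √(6245.7409 + 974.6884) = 84.97 mm
11: √((38.96)² + (-6.09)²) = √(1517.8816 + 37.0881) = 39.43 mm
12: √((-66.41)² + (5.88)²) = √(4410.2881 + 34.5744) = 66.67 mm
13: √((16.18)² + (-19.49)²) = √(261.7924 + 379.8601) = 25.33 mm
14: √((-60.38)² + (1.43)²) = √(3645.7444 + 2.0449) = 60.40 mm
Threshold 48 mm: 13 (25.33 mm), 11 (39.43 mm) are within range.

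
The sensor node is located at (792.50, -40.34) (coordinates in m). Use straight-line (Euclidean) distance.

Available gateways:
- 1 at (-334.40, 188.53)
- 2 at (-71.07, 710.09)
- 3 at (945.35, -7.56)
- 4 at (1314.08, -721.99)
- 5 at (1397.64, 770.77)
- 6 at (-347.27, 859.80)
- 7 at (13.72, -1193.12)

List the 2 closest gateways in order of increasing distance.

Distances from (792.50, -40.34):
1: 1149.91 m
2: 1144.07 m
3: 156.33 m
4: 858.31 m
5: 1011.98 m
6: 1452.35 m
7: 1391.19 m
Sorted: 3 (156.33 m) < 4 (858.31 m) < 5 (1011.98 m) < 2 (1144.07 m) < …

3, 4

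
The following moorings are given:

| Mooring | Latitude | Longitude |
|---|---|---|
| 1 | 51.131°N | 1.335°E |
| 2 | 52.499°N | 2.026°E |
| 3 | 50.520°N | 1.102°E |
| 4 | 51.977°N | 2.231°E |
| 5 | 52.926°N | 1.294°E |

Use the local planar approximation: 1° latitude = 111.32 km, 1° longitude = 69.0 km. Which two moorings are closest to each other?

Pairwise distances:
1–2: √((1.368·111.32)² + (0.691·69.0)²) = √(23190.95270 + 2273.28704) = 159.575 km
1–3: √((-0.611·111.32)² + (-0.233·69.0)²) = √(4626.24699 + 258.46993) = 69.891 km
1–4: √((0.846·111.32)² + (0.896·69.0)²) = √(8869.25459 + 3822.20698) = 112.656 km
1–5: √((1.795·111.32)² + (-0.041·69.0)²) = √(39927.79262 + 8.00324) = 199.839 km
2–3: √((-1.979·111.32)² + (-0.924·69.0)²) = √(48533.09457 + 4064.82754) = 229.342 km
2–4: √((-0.522·111.32)² + (0.205·69.0)²) = √(3376.66053 + 200.08103) = 59.806 km
2–5: √((0.427·111.32)² + (-0.732·69.0)²) = √(2259.44693 + 2551.05806) = 69.358 km
3–4: √((1.457·111.32)² + (1.129·69.0)²) = √(26306.64710 + 6068.56580) = 179.931 km
3–5: √((2.406·111.32)² + (0.192·69.0)²) = √(71736.08004 + 175.50950) = 268.163 km
4–5: √((0.949·111.32)² + (-0.937·69.0)²) = √(11160.37584 + 4180.01041) = 123.856 km
Closest pair: 2–4 at 59.806 km.

2 and 4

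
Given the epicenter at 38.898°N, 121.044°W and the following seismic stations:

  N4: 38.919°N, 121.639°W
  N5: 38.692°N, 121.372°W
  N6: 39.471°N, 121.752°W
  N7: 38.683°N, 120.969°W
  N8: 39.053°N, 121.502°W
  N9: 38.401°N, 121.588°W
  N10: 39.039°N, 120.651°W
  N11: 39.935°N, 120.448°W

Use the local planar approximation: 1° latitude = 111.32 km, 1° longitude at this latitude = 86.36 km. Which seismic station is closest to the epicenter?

N7

Distances from 38.898°N, 121.044°W:
N4: 51.437 km
N5: 36.445 km
N6: 88.358 km
N7: 24.795 km
N8: 43.153 km
N9: 72.582 km
N10: 37.393 km
N11: 126.394 km
Minimum: N7 at 24.795 km.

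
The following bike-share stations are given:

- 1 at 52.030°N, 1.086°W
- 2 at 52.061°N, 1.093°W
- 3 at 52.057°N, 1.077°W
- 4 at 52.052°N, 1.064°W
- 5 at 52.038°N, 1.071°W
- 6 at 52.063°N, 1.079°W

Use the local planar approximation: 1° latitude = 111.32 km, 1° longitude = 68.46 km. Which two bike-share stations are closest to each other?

Pairwise distances:
1–2: 3.484 km
1–3: 3.068 km
1–4: 2.875 km
1–5: 1.359 km
1–6: 3.705 km
2–3: 1.182 km
2–4: 2.224 km
2–5: 2.970 km
2–6: 0.984 km
3–4: 1.050 km
3–5: 2.155 km
3–6: 0.682 km
4–5: 1.630 km
4–6: 1.598 km
5–6: 2.836 km
Closest pair: 3–6 at 0.682 km.

3 and 6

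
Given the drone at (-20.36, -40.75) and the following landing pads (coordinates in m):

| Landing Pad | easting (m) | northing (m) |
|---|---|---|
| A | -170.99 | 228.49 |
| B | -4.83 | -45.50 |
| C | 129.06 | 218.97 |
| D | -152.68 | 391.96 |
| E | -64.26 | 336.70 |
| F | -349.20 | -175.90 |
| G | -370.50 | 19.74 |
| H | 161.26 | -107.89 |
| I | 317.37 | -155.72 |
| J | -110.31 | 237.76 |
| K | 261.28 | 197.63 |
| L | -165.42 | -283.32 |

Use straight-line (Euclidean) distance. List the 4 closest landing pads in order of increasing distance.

B, H, L, J

Distances from (-20.36, -40.75):
A: 308.51 m
B: 16.24 m
C: 299.63 m
D: 452.49 m
E: 379.99 m
F: 355.53 m
G: 355.33 m
H: 193.63 m
I: 356.76 m
J: 292.68 m
K: 368.98 m
L: 282.64 m
Sorted: B (16.24 m) < H (193.63 m) < L (282.64 m) < J (292.68 m) < C (299.63 m) < A (308.51 m) < …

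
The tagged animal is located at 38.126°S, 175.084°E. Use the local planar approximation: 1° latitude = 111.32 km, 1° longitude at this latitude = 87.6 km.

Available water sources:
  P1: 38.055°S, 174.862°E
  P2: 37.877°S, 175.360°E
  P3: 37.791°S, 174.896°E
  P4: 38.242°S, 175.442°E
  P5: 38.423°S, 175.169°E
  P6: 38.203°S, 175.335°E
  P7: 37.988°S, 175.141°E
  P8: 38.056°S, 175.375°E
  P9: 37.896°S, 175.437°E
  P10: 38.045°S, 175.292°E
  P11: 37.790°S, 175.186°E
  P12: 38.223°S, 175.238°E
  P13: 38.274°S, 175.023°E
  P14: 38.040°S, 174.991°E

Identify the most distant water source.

P3

Distances from 38.126°S, 175.084°E:
P1: √((0.071·111.32)² + (-0.222·87.6)²) = √(62.46879 + 378.19359) = 20.992 km
P2: √((0.249·111.32)² + (0.276·87.6)²) = √(768.32522 + 584.55634) = 36.782 km
P3: √((0.335·111.32)² + (-0.188·87.6)²) = √(1390.70818 + 271.22137) = 40.767 km
P4: √((-0.116·111.32)² + (0.358·87.6)²) = √(166.74867 + 983.49978) = 33.915 km
P5: √((-0.297·111.32)² + (0.085·87.6)²) = √(1093.09849 + 55.44292) = 33.890 km
P6: √((-0.077·111.32)² + (0.251·87.6)²) = √(73.47301 + 483.45455) = 23.599 km
P7: √((0.138·111.32)² + (0.057·87.6)²) = √(235.99596 + 24.93205) = 16.153 km
P8: √((0.070·111.32)² + (0.291·87.6)²) = √(60.72150 + 649.82167) = 26.656 km
P9: √((0.230·111.32)² + (0.353·87.6)²) = √(655.54433 + 956.21956) = 40.147 km
P10: √((0.081·111.32)² + (0.208·87.6)²) = √(81.30485 + 331.99755) = 20.330 km
P11: √((0.336·111.32)² + (0.102·87.6)²) = √(1399.02331 + 79.83780) = 38.456 km
P12: √((-0.097·111.32)² + (0.154·87.6)²) = √(116.59767 + 181.99089) = 17.280 km
P13: √((-0.148·111.32)² + (-0.061·87.6)²) = √(271.43749 + 28.55406) = 17.320 km
P14: √((0.086·111.32)² + (-0.093·87.6)²) = √(91.65229 + 66.37035) = 12.571 km
Maximum: P3 at 40.767 km.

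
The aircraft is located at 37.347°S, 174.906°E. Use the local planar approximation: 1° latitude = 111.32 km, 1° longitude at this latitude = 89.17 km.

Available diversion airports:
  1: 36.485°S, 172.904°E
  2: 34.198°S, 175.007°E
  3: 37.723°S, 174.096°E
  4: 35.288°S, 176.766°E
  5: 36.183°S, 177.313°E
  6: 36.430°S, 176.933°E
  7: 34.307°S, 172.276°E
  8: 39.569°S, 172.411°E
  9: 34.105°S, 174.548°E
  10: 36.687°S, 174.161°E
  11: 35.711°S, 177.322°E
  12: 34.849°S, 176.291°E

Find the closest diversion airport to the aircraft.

Distances from 37.347°S, 174.906°E:
1: √((0.862·111.32)² + (-2.002·89.17)²) = √(9207.90706 + 31868.79772) = 202.674 km
2: √((3.149·111.32)² + (0.101·89.17)²) = √(122882.97486 + 81.11110) = 350.662 km
3: √((-0.376·111.32)² + (-0.810·89.17)²) = √(1751.95152 + 5216.84065) = 83.479 km
4: √((2.059·111.32)² + (1.860·89.17)²) = √(52536.25225 + 27508.27908) = 282.921 km
5: √((1.164·111.32)² + (2.407·89.17)²) = √(16790.06417 + 46066.97698) = 250.713 km
6: √((0.917·111.32)² + (2.027·89.17)²) = √(10420.41623 + 32669.69129) = 207.582 km
7: √((3.040·111.32)² + (-2.630·89.17)²) = √(114523.22320 + 54998.27019) = 411.730 km
8: √((-2.222·111.32)² + (-2.495·89.17)²) = √(61183.52640 + 49496.97218) = 332.687 km
9: √((3.242·111.32)² + (-0.358·89.17)²) = √(130248.40579 + 1019.06899) = 362.309 km
10: √((0.660·111.32)² + (-0.745·89.17)²) = √(5398.01723 + 4413.16412) = 99.051 km
11: √((1.636·111.32)² + (2.416·89.17)²) = √(33167.51957 + 46412.11858) = 282.099 km
12: √((2.498·111.32)² + (1.385·89.17)²) = √(77327.01814 + 15252.36115) = 304.269 km
Minimum: 3 at 83.479 km.

3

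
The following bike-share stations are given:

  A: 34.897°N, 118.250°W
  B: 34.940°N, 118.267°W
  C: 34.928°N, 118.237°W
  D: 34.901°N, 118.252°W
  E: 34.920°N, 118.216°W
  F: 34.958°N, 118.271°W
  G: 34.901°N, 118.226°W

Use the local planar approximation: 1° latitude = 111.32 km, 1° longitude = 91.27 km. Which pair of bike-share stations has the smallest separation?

Pairwise distances:
A–B: 5.032 km
A–C: 3.649 km
A–D: 0.481 km
A–E: 4.023 km
A–F: 7.056 km
A–G: 2.235 km
B–C: 3.047 km
B–D: 4.552 km
B–E: 5.160 km
B–F: 2.037 km
B–G: 5.732 km
C–D: 3.303 km
C–E: 2.113 km
C–F: 4.559 km
C–G: 3.169 km
D–E: 3.908 km
D–F: 6.578 km
D–G: 2.373 km
E–F: 6.565 km
E–G: 2.304 km
F–G: 7.558 km
Closest pair: A–D at 0.481 km.

A and D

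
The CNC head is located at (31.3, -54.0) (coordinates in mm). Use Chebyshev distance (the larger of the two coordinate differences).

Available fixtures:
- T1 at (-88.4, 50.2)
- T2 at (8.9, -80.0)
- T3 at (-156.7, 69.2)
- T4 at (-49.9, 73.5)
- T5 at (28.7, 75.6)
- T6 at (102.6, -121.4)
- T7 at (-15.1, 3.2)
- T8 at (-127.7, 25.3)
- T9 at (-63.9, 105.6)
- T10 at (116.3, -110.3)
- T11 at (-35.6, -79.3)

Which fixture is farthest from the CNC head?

Distances from (31.3, -54.0):
T1: 119.7 mm
T2: 26.0 mm
T3: 188.0 mm
T4: 127.5 mm
T5: 129.6 mm
T6: 71.3 mm
T7: 57.2 mm
T8: 159.0 mm
T9: 159.6 mm
T10: 85.0 mm
T11: 66.9 mm
Maximum: T3 at 188.0 mm.

T3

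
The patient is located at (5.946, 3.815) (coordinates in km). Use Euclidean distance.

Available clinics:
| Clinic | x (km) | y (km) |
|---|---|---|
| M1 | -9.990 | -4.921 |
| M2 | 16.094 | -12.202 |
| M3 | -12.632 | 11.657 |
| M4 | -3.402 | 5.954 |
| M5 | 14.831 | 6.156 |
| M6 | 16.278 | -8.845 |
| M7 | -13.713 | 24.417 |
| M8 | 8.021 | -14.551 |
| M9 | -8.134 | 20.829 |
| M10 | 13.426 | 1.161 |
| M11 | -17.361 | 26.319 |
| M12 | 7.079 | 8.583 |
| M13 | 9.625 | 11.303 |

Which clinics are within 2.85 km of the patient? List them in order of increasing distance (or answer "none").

Distances from (5.946, 3.815):
M1: √((-15.936)² + (-8.736)²) = √(253.95610 + 76.31770) = 18.173 km
M2: √((10.148)² + (-16.017)²) = √(102.98190 + 256.54429) = 18.961 km
M3: √((-18.578)² + (7.842)²) = √(345.14208 + 61.49696) = 20.165 km
M4: √((-9.348)² + (2.139)²) = √(87.38510 + 4.57532) = 9.590 km
M5: √((8.885)² + (2.341)²) = √(78.94322 + 5.48028) = 9.188 km
M6: √((10.332)² + (-12.660)²) = √(106.75022 + 160.27560) = 16.341 km
M7: √((-19.659)² + (20.602)²) = √(386.47628 + 424.44240) = 28.477 km
M8: √((2.075)² + (-18.366)²) = √(4.30563 + 337.30996) = 18.483 km
M9: √((-14.080)² + (17.014)²) = √(198.24640 + 289.47620) = 22.084 km
M10: √((7.480)² + (-2.654)²) = √(55.95040 + 7.04372) = 7.937 km
M11: √((-23.307)² + (22.504)²) = √(543.21625 + 506.43002) = 32.398 km
M12: √((1.133)² + (4.768)²) = √(1.28369 + 22.73382) = 4.901 km
M13: √((3.679)² + (7.488)²) = √(13.53504 + 56.07014) = 8.343 km
Threshold 2.85 km: none within range.

none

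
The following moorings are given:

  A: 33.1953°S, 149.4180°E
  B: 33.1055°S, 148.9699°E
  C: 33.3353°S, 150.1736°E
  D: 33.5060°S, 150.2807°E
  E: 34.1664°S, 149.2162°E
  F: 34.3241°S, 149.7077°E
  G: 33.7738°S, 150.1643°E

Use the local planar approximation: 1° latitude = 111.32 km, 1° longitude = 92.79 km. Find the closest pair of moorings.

Pairwise distances:
A–B: √((0.0898·111.32)² + (-0.4481·92.79)²) = √(99.930732 + 1728.829789) = 42.7640 km
A–C: √((-0.1400·111.32)² + (0.7556·92.79)²) = √(242.885991 + 4915.709932) = 71.8234 km
A–D: √((-0.3107·111.32)² + (0.8627·92.79)²) = √(1196.269147 + 6407.991773) = 87.2024 km
A–E: √((-0.9711·111.32)² + (-0.2018·92.79)²) = √(11686.226611 + 350.626449) = 109.7126 km
A–F: √((-1.1288·111.32)² + (0.2897·92.79)²) = √(15789.936985 + 722.602300) = 128.5011 km
A–G: √((-0.5785·111.32)² + (0.7463·92.79)²) = √(4147.182258 + 4795.448515) = 94.5655 km
B–C: √((-0.2298·111.32)² + (1.2037·92.79)²) = √(654.404752 + 12474.951633) = 114.5834 km
B–D: √((-0.4005·111.32)² + (1.3108·92.79)²) = √(1987.702739 + 14793.645751) = 129.5428 km
B–E: √((-1.0609·111.32)² + (0.2463·92.79)²) = √(13947.465446 + 522.313406) = 120.2904 km
B–F: √((-1.2186·111.32)² + (0.7378·92.79)²) = √(18402.157478 + 4686.834857) = 151.9506 km
B–G: √((-0.6683·111.32)² + (1.1944·92.79)²) = √(5534.639236 + 12282.928927) = 133.4825 km
C–D: √((-0.1707·111.32)² + (0.1071·92.79)²) = √(361.088317 + 98.760048) = 21.4441 km
C–E: √((-0.8311·111.32)² + (-0.9574·92.79)²) = √(8559.589946 + 7892.038509) = 128.2639 km
C–F: √((-0.9888·111.32)² + (-0.4659·92.79)²) = √(12116.112881 + 1868.907343) = 118.2583 km
C–G: √((-0.4385·111.32)² + (-0.0093·92.79)²) = √(2382.789023 + 0.744678) = 48.8214 km
D–E: √((-0.6604·111.32)² + (-1.0645·92.79)²) = √(5404.562263 + 9756.491735) = 123.1302 km
D–F: √((-0.8181·111.32)² + (-0.5730·92.79)²) = √(8293.907370 + 2826.907470) = 105.4553 km
D–G: √((-0.2678·111.32)² + (-0.1164·92.79)²) = √(888.725294 + 116.656330) = 31.7078 km
E–F: √((-0.1577·111.32)² + (0.4915·92.79)²) = √(308.183783 + 2079.933232) = 48.8684 km
E–G: √((0.3926·111.32)² + (0.9481·92.79)²) = √(1910.059895 + 7739.459690) = 98.2320 km
F–G: √((0.5503·111.32)² + (0.4566·92.79)²) = √(3752.713598 + 1795.040137) = 74.4832 km
Closest pair: C–D at 21.4441 km.

C and D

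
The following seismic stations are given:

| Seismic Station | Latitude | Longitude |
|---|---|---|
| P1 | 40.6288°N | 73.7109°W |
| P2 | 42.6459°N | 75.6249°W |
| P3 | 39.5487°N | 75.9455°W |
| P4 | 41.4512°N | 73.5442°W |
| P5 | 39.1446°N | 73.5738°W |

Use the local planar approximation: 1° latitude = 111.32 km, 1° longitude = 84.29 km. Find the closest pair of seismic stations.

Pairwise distances:
P1–P4: 92.6216 km
P1–P5: 165.6248 km
P3–P5: 204.9094 km
P2–P4: 220.1053 km
P1–P3: 223.4598 km
P4–P5: 256.7828 km
P1–P2: 276.4915 km
P3–P4: 292.9530 km
P2–P3: 345.8377 km
P2–P5: 426.3878 km
Closest pair: P1–P4 at 92.6216 km.

P1 and P4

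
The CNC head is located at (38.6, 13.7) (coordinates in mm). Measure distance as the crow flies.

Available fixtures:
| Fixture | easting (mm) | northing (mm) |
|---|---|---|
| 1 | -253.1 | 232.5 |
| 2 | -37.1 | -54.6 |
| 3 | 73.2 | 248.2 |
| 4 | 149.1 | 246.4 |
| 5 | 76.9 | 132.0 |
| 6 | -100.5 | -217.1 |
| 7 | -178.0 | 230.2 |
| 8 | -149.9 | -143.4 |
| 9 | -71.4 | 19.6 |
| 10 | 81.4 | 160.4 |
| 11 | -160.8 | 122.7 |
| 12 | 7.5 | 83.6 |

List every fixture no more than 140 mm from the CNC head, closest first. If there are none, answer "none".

12, 2, 9, 5

Distances from (38.6, 13.7):
1: 364.6 mm
2: 102.0 mm
3: 237.0 mm
4: 257.6 mm
5: 124.3 mm
6: 269.5 mm
7: 306.2 mm
8: 245.4 mm
9: 110.2 mm
10: 152.8 mm
11: 227.2 mm
12: 76.5 mm
Threshold 140 mm: 12 (76.5 mm), 2 (102.0 mm), 9 (110.2 mm), 5 (124.3 mm) are within range.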